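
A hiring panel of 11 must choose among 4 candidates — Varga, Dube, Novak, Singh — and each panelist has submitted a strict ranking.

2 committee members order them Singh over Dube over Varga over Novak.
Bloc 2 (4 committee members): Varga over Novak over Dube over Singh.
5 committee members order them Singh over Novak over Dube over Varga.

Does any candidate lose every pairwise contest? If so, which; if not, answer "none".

Pairwise majorities:
Varga vs Dube: Varga is ranked higher on 4 ballots, Dube on 7. Dube wins 7–4.
Varga–Novak: Varga 6–5.
Varga vs Singh: 4 to 7, Singh.
Dube vs Novak: Novak wins 9–2.
Dube vs Singh: 4 to 7, Singh.
Novak–Singh: Singh 7–4.
Every candidate wins at least one matchup (Varga beats Novak; Dube beats Varga; Novak beats Dube; Singh beats Varga), so there is no Condorcet loser.

none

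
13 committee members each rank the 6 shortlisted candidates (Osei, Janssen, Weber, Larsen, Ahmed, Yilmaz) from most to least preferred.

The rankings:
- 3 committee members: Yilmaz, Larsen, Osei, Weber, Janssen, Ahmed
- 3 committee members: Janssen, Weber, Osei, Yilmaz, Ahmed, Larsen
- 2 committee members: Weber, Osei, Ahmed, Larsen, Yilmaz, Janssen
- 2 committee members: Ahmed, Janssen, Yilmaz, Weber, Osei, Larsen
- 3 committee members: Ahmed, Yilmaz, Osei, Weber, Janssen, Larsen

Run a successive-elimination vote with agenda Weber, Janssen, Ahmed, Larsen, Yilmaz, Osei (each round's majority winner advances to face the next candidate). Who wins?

Yilmaz

Round 1: Weber vs Janssen — 8–5, Weber advances.
Round 2: Weber vs Ahmed — 8–5, Weber advances.
Round 3: Weber vs Larsen — 10–3, Weber advances.
Round 4: Weber vs Yilmaz — 5–8, Yilmaz advances.
Round 5: Yilmaz vs Osei — 8–5, Yilmaz advances.
The agenda winner is Yilmaz.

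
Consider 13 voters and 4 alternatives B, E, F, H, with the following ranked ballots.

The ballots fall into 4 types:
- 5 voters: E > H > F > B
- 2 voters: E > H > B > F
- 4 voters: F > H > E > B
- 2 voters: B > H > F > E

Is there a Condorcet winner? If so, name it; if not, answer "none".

E

Pairwise majorities:
B vs E: E, 11–2.
B–F: F 9–4.
B vs H: 2 to 11, H.
E vs F: 7 to 6, E.
E–H: E 7–6.
F vs H: 4 to 9, H.
E beats each of B, F, H — E is the Condorcet winner.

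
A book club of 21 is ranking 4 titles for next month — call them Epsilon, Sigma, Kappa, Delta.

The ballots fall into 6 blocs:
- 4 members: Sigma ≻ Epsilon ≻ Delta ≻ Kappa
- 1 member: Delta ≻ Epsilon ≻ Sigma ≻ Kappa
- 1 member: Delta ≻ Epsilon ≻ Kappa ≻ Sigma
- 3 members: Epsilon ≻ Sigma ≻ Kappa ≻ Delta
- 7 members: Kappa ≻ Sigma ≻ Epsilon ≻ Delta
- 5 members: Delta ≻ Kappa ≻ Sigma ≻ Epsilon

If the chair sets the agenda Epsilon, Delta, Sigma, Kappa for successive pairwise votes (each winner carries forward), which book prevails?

Round 1: Epsilon vs Delta — 14–7, Epsilon advances.
Round 2: Epsilon vs Sigma — 5–16, Sigma advances.
Round 3: Sigma vs Kappa — 8–13, Kappa advances.
Kappa survives the agenda.

Kappa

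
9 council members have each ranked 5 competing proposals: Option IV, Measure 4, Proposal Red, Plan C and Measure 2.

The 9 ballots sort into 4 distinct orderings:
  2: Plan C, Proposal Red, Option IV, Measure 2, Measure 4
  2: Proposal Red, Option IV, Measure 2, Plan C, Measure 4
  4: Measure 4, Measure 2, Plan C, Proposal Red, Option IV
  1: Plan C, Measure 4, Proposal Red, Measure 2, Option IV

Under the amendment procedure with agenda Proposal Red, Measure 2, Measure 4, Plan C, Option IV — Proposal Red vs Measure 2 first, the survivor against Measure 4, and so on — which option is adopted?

Plan C

Round 1: Proposal Red vs Measure 2 — 5–4, Proposal Red advances.
Round 2: Proposal Red vs Measure 4 — 4–5, Measure 4 advances.
Round 3: Measure 4 vs Plan C — 4–5, Plan C advances.
Round 4: Plan C vs Option IV — 7–2, Plan C advances.
Plan C survives the agenda.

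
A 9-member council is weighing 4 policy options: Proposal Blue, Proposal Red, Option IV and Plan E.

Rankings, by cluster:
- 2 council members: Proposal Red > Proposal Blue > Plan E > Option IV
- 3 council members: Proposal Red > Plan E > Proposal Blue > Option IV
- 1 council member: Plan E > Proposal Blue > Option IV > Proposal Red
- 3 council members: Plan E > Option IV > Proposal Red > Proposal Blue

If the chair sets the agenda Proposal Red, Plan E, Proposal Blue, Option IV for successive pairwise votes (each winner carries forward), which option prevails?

Proposal Red

Round 1: Proposal Red vs Plan E — 5–4, Proposal Red advances.
Round 2: Proposal Red vs Proposal Blue — 8–1, Proposal Red advances.
Round 3: Proposal Red vs Option IV — 5–4, Proposal Red advances.
Proposal Red survives the agenda.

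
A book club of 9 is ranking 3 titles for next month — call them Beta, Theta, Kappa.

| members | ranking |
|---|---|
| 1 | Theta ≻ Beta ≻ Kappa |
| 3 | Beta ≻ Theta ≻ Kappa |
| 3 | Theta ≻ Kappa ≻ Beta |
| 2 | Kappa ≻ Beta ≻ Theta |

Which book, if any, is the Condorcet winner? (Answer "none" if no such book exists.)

Pairwise majorities:
Beta vs Theta: Beta preferred on 3+2 = 5 ballots; Beta wins 5–4.
Beta vs Kappa: 1+3 = 4 for Beta, 5 for Kappa — Kappa by 5–4.
Theta vs Kappa: Theta preferred on 1+3+3 = 7 ballots; Theta wins 7–2.
Each book drops at least one matchup (Beta loses to Kappa; Theta loses to Beta; Kappa loses to Theta); the cycle Beta → Theta → Kappa → Beta rules out a Condorcet winner.

none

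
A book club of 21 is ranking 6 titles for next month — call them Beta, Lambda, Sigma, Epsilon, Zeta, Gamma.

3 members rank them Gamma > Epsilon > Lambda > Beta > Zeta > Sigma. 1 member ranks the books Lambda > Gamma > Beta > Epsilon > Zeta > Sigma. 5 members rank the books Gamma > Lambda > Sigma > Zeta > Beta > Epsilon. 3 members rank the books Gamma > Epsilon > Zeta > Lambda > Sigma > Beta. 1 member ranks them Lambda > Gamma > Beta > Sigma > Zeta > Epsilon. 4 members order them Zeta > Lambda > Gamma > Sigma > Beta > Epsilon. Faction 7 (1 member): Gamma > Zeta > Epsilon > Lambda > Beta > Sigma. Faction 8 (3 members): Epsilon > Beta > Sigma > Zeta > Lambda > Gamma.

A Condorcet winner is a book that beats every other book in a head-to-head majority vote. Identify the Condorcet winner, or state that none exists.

Gamma

Head-to-head results (21 members):
Beta vs Lambda: Lambda wins 18–3.
Beta–Sigma: Sigma 12–9.
Beta–Epsilon: Beta 11–10.
Beta vs Zeta: Zeta wins 13–8.
Beta vs Gamma: Gamma, 18–3.
Lambda vs Sigma: Lambda, 18–3.
Lambda vs Epsilon: Lambda, 11–10.
Lambda vs Zeta: Zeta wins 11–10.
Lambda–Gamma: Gamma 12–9.
Sigma vs Epsilon: Epsilon wins 11–10.
Sigma vs Zeta: Zeta, 12–9.
Sigma vs Gamma: Gamma, 18–3.
Epsilon vs Zeta: Zeta wins 11–10.
Epsilon–Gamma: Gamma 18–3.
Zeta vs Gamma: Gamma, 14–7.
Gamma defeats every rival head-to-head and is the Condorcet winner.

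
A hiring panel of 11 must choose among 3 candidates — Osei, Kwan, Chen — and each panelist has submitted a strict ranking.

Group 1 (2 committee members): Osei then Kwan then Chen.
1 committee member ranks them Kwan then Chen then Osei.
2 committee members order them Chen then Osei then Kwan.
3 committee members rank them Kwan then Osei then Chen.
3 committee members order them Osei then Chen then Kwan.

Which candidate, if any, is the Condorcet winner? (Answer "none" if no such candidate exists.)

Check each pair by majority over 11 ballots:
Osei vs Kwan: 2+2+3 = 7 for Osei, 4 for Kwan — Osei by 7–4.
Osei vs Chen: 2+3+3 = 8 for Osei, 3 for Chen — Osei by 8–3.
Kwan vs Chen: 2+1+3 = 6 for Kwan, 5 for Chen — Kwan by 6–5.
Only Osei has no losses; Osei is the Condorcet winner.

Osei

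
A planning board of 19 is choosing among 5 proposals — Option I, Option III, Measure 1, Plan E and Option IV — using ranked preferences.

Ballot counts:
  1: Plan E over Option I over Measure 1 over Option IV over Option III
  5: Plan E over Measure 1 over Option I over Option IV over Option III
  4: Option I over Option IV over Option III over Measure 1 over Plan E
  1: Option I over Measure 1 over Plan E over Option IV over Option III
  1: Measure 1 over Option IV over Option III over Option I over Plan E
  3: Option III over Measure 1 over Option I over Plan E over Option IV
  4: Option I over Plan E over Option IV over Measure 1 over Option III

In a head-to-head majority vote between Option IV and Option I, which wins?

Ballots ranking Option IV above Option I: 1.
Ballots ranking Option I above Option IV: 19 − 1 = 18.
Option I wins the head-to-head 18–1.

Option I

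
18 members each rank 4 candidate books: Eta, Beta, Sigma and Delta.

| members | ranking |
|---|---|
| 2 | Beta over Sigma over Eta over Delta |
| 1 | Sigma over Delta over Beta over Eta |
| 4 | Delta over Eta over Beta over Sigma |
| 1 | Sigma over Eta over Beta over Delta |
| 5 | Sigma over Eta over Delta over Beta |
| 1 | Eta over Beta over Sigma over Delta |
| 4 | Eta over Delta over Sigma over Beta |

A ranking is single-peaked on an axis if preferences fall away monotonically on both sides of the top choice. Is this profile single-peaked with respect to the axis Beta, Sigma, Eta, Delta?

no

Axis positions: Beta=1, Sigma=2, Eta=3, Delta=4.
Cluster 1 (peak Beta at position 1): ranking walks positions 1-2-3-4, expanding outward from the peak — single-peaked.
Cluster 2: ranking walks positions 2-4-1-3; Delta is ranked above Eta even though Eta lies between Delta and the peak Sigma on the axis — preferences dip and rise again. Not single-peaked.
Cluster 3: ranking walks positions 4-3-1-2; Beta is ranked above Sigma even though Sigma lies between Beta and the peak Delta on the axis — preferences dip and rise again. Not single-peaked.
Cluster 4 (peak Sigma at position 2): ranking walks positions 2-3-1-4, expanding outward from the peak — single-peaked.
Cluster 5 (peak Sigma at position 2): ranking walks positions 2-3-4-1, expanding outward from the peak — single-peaked.
Cluster 6: ranking walks positions 3-1-2-4; Beta is ranked above Sigma even though Sigma lies between Beta and the peak Eta on the axis — preferences dip and rise again. Not single-peaked.
Cluster 7 (peak Eta at position 3): ranking walks positions 3-4-2-1, expanding outward from the peak — single-peaked.
Cluster 2 violates single-peakedness, so the profile is not single-peaked on this axis.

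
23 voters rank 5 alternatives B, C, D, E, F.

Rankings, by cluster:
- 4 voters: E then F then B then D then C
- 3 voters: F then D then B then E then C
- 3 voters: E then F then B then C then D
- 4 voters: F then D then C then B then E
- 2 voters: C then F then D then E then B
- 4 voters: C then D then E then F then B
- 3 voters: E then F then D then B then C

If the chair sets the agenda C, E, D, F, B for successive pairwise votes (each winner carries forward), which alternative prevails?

Round 1: C vs E — 10–13, E advances.
Round 2: E vs D — 10–13, D advances.
Round 3: D vs F — 4–19, F advances.
Round 4: F vs B — 23–0, F advances.
The agenda winner is F.

F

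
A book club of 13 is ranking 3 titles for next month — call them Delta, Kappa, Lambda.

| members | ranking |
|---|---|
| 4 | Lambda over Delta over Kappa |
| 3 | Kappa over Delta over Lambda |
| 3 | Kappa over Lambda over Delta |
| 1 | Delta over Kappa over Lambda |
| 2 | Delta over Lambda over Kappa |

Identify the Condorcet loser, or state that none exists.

Pairwise majorities:
Delta vs Kappa: Delta, 7–6.
Delta vs Lambda: Lambda wins 7–6.
Kappa vs Lambda: 3+3+1 = 7 for Kappa, 6 for Lambda — Kappa by 7–6.
Every book wins at least one matchup (Delta beats Kappa; Kappa beats Lambda; Lambda beats Delta), so there is no Condorcet loser.

none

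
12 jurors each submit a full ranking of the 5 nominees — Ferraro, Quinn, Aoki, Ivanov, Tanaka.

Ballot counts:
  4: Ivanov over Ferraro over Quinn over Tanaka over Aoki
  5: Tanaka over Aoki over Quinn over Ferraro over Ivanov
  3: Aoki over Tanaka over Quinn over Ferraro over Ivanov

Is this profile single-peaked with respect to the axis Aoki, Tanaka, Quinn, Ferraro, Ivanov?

yes

Axis positions: Aoki=1, Tanaka=2, Quinn=3, Ferraro=4, Ivanov=5.
Type 1 (peak Ivanov at position 5): ranking walks positions 5-4-3-2-1, expanding outward from the peak — single-peaked.
Type 2 (peak Tanaka at position 2): ranking walks positions 2-1-3-4-5, expanding outward from the peak — single-peaked.
Type 3 (peak Aoki at position 1): ranking walks positions 1-2-3-4-5, expanding outward from the peak — single-peaked.
Every ranking is single-peaked on this axis.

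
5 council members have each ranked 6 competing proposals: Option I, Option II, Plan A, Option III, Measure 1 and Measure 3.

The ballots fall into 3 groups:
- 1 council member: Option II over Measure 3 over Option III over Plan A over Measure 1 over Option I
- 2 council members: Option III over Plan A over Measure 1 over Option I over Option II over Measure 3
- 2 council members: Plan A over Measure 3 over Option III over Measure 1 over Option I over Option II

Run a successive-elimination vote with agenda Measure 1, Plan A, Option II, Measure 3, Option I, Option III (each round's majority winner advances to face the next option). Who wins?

Option III

Round 1: Measure 1 vs Plan A — 0–5, Plan A advances.
Round 2: Plan A vs Option II — 4–1, Plan A advances.
Round 3: Plan A vs Measure 3 — 4–1, Plan A advances.
Round 4: Plan A vs Option I — 5–0, Plan A advances.
Round 5: Plan A vs Option III — 2–3, Option III advances.
Option III survives the agenda.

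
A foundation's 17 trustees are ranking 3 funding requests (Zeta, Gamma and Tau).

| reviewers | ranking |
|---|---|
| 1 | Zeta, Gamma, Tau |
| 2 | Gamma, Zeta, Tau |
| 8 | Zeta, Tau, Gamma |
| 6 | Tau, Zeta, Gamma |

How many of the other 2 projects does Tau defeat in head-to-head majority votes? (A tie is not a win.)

Tau against each rival (17 reviewers):
Tau vs Zeta: 6 for Tau, 11 for Zeta — Zeta by 11–6.
Tau vs Gamma: Tau, 14–3.
Tau beats Gamma; loses to Zeta — 1 pairwise win.

1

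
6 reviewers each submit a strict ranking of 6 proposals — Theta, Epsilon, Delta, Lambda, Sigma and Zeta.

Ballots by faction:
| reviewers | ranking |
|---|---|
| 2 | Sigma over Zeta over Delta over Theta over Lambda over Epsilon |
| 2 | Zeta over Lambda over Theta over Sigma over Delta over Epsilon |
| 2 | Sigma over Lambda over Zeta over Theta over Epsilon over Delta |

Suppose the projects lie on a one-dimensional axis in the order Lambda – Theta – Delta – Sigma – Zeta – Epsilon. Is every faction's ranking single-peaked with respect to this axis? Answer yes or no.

no

Axis positions: Lambda=1, Theta=2, Delta=3, Sigma=4, Zeta=5, Epsilon=6.
Faction 1 (peak Sigma at position 4): ranking walks positions 4-5-3-2-1-6, expanding outward from the peak — single-peaked.
Faction 2: ranking walks positions 5-1-2-4-3-6; Lambda is ranked above Sigma even though Sigma lies between Lambda and the peak Zeta on the axis — preferences dip and rise again. Not single-peaked.
Faction 3: ranking walks positions 4-1-5-2-6-3; Lambda is ranked above Delta even though Delta lies between Lambda and the peak Sigma on the axis — preferences dip and rise again. Not single-peaked.
Faction 2 violates single-peakedness, so the profile is not single-peaked on this axis.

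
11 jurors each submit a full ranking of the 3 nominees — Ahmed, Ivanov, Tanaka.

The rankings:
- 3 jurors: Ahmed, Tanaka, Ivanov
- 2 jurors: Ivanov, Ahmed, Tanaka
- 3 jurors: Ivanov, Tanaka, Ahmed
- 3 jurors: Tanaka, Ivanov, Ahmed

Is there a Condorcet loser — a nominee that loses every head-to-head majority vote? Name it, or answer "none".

Ahmed

Head-to-head results (11 jurors):
Ahmed vs Ivanov: Ivanov wins 8–3.
Ahmed vs Tanaka: Tanaka wins 6–5.
Ivanov vs Tanaka: Tanaka, 6–5.
Only Ahmed has no wins; Ahmed is the Condorcet loser.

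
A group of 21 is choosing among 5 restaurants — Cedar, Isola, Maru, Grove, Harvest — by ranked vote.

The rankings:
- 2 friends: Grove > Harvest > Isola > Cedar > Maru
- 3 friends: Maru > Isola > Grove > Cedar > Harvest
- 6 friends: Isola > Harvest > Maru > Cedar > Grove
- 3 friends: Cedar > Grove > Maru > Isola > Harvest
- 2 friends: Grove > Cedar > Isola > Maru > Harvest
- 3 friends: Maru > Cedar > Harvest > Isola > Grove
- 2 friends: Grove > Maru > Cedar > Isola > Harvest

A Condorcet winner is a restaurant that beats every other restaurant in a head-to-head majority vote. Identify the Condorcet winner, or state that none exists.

Head-to-head results (21 friends):
Cedar vs Isola: Isola, 11–10.
Cedar vs Maru: Maru, 14–7.
Cedar vs Grove: Cedar, 12–9.
Cedar–Harvest: Cedar 13–8.
Isola vs Maru: Maru, 11–10.
Isola–Grove: Isola 12–9.
Isola vs Harvest: Isola, 16–5.
Maru–Grove: Maru 12–9.
Maru vs Harvest: Maru, 13–8.
Grove–Harvest: Grove 12–9.
Maru beats each of Cedar, Isola, Grove, Harvest — Maru is the Condorcet winner.

Maru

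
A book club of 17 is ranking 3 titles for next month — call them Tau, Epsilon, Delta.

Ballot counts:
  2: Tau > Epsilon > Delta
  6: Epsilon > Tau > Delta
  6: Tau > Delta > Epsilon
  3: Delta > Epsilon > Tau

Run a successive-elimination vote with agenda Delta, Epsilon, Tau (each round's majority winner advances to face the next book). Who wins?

Round 1: Delta vs Epsilon — 9–8, Delta advances.
Round 2: Delta vs Tau — 3–14, Tau advances.
Tau survives the agenda.

Tau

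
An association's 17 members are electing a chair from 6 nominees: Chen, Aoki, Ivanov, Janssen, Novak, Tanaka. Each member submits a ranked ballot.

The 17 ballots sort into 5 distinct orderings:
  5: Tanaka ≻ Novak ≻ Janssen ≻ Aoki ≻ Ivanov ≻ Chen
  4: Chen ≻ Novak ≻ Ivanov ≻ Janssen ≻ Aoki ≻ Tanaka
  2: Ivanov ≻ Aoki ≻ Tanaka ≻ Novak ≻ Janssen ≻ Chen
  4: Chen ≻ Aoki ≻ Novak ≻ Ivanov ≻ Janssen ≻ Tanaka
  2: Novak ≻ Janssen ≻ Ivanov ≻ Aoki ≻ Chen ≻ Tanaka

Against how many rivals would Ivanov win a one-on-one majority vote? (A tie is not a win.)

Ivanov against each rival (17 voters):
Ivanov vs Chen: 9 to 8, Ivanov.
Ivanov vs Aoki: 8 to 9, Aoki.
Ivanov vs Janssen: 10 to 7, Ivanov.
Ivanov vs Novak: Ivanov preferred on 2 ballots; Novak wins 15–2.
Ivanov vs Tanaka: 4+2+4+2 = 12 for Ivanov, 5 for Tanaka — Ivanov by 12–5.
Ivanov beats Chen, Janssen, Tanaka; loses to Aoki, Novak — 3 pairwise wins.

3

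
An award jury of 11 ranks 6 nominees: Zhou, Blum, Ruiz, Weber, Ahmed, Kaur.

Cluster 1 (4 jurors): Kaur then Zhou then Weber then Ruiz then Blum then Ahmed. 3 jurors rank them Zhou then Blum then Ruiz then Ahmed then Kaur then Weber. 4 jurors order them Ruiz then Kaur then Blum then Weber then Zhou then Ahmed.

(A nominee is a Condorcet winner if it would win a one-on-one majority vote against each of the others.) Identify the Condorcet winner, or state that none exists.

Check each pair by majority over 11 ballots:
Zhou vs Blum: Zhou preferred on 4+3 = 7 ballots; Zhou wins 7–4.
Zhou vs Ruiz: Zhou is ranked higher on 4+3 = 7 ballots, Ruiz on 4. Zhou wins 7–4.
Zhou vs Weber: Zhou is ranked higher on 4+3 = 7 ballots, Weber on 4. Zhou wins 7–4.
Zhou vs Ahmed: Zhou is ranked higher on 4+3+4 = 11 ballots, Ahmed on 0. Zhou wins 11–0.
Zhou vs Kaur: 3 to 8, Kaur.
Blum vs Ruiz: 3 to 8, Ruiz.
Blum vs Weber: 7 to 4, Blum.
Blum vs Ahmed: Blum preferred on 4+3+4 = 11 ballots; Blum wins 11–0.
Blum vs Kaur: Blum preferred on 3 ballots; Kaur wins 8–3.
Ruiz vs Weber: Ruiz is ranked higher on 3+4 = 7 ballots, Weber on 4. Ruiz wins 7–4.
Ruiz vs Ahmed: 4+3+4 = 11 for Ruiz, 0 for Ahmed — Ruiz by 11–0.
Ruiz vs Kaur: Ruiz is ranked higher on 3+4 = 7 ballots, Kaur on 4. Ruiz wins 7–4.
Weber vs Ahmed: 8 to 3, Weber.
Weber vs Kaur: Weber preferred on 0 ballots; Kaur wins 11–0.
Ahmed vs Kaur: Ahmed is ranked higher on 3 ballots, Kaur on 8. Kaur wins 8–3.
Every nominee loses at least once (Zhou loses to Kaur; Blum loses to Zhou; Ruiz loses to Zhou; Weber loses to Zhou; Ahmed loses to Zhou; Kaur loses to Ruiz). The majority relation contains the cycle Zhou > Ruiz > Kaur > Zhou, so there is no Condorcet winner.

none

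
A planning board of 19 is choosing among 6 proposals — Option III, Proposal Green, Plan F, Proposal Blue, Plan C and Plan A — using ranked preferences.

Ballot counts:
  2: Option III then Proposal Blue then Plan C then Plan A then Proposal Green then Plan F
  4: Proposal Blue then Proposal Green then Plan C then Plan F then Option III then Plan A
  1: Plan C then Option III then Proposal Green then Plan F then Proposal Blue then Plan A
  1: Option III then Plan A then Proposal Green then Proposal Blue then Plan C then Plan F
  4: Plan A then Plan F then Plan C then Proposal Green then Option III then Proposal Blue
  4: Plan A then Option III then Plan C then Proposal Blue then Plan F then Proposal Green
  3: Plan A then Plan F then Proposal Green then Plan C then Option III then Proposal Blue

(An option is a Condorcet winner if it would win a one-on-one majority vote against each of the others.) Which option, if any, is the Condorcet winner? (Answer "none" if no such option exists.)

Check each pair by majority over 19 ballots:
Option III vs Proposal Green: Proposal Green wins 11–8.
Option III–Plan F: Plan F 11–8.
Option III vs Proposal Blue: Option III wins 15–4.
Option III vs Plan C: Plan C, 12–7.
Option III vs Plan A: Plan A, 11–8.
Proposal Green vs Plan F: Plan F wins 11–8.
Proposal Green–Proposal Blue: Proposal Blue 10–9.
Proposal Green–Plan C: Plan C 11–8.
Proposal Green vs Plan A: Plan A wins 14–5.
Plan F vs Proposal Blue: Proposal Blue wins 11–8.
Plan F–Plan C: Plan C 12–7.
Plan F–Plan A: Plan A 14–5.
Proposal Blue vs Plan C: Plan C wins 12–7.
Proposal Blue–Plan A: Plan A 12–7.
Plan C vs Plan A: Plan A, 12–7.
Plan A defeats every rival head-to-head and is the Condorcet winner.

Plan A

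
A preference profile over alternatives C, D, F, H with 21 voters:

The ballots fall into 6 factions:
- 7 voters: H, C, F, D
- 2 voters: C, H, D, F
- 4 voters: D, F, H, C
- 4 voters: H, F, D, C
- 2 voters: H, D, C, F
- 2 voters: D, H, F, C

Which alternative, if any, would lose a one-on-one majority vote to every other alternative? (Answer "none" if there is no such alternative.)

none

Head-to-head results (21 voters):
C vs D: 9 to 12, D.
C vs F: 11 to 10, C.
C vs H: H wins 19–2.
D vs F: F wins 11–10.
D–H: H 15–6.
F vs H: 4 to 17, H.
Every alternative wins at least one matchup (C beats F; D beats C; F beats D; H beats C), so there is no Condorcet loser.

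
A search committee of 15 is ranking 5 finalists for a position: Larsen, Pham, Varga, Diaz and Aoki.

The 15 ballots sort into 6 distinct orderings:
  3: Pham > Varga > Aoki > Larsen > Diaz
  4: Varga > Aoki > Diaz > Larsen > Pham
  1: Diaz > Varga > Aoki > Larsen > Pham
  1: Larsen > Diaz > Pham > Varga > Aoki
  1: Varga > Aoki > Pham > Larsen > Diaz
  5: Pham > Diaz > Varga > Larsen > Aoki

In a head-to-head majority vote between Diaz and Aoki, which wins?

Aoki

Ballots ranking Diaz above Aoki: 1 + 1 + 5 = 7.
Ballots ranking Aoki above Diaz: 15 − 7 = 8.
Aoki wins the head-to-head 8–7.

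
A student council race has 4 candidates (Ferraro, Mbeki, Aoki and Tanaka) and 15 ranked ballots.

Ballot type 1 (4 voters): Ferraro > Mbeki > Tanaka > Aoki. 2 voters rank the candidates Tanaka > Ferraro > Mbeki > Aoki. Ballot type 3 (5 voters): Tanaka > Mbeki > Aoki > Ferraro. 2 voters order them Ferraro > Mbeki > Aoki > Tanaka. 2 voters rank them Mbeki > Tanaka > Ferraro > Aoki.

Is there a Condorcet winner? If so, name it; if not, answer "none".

none

Check each pair by majority over 15 ballots:
Ferraro–Mbeki: Ferraro 8–7.
Ferraro–Aoki: Ferraro 10–5.
Ferraro vs Tanaka: 4+2 = 6 for Ferraro, 9 for Tanaka — Tanaka by 9–6.
Mbeki vs Aoki: 15 to 0, Mbeki.
Mbeki vs Tanaka: Mbeki preferred on 4+2+2 = 8 ballots; Mbeki wins 8–7.
Aoki–Tanaka: Tanaka 13–2.
Every candidate loses at least once (Ferraro loses to Tanaka; Mbeki loses to Ferraro; Aoki loses to Ferraro; Tanaka loses to Mbeki). The majority relation contains the cycle Ferraro → Mbeki → Tanaka → Ferraro, so there is no Condorcet winner.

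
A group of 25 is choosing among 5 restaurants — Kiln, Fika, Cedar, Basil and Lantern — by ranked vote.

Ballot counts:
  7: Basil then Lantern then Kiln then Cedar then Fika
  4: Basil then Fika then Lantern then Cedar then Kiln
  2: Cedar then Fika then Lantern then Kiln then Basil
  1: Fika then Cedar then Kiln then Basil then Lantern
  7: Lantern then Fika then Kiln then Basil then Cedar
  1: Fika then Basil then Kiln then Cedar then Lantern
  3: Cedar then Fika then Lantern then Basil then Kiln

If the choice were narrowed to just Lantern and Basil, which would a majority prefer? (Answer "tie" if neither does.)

Ballots ranking Lantern above Basil: 2 + 7 + 3 = 12.
Ballots ranking Basil above Lantern: 25 − 12 = 13.
Basil wins the head-to-head 13–12.

Basil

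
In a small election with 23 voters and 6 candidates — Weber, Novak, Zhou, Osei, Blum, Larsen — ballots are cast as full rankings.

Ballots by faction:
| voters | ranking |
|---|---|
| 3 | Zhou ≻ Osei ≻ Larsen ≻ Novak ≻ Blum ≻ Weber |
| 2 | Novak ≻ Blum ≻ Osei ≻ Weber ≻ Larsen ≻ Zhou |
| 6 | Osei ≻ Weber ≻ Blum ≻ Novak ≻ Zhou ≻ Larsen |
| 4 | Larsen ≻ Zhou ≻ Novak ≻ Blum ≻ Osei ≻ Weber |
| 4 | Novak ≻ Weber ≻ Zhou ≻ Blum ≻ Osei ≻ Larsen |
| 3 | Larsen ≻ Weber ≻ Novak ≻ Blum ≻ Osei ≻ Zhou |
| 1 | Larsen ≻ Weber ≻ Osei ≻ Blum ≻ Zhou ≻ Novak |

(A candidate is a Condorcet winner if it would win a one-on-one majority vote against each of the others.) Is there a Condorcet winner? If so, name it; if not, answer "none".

Pairwise majorities:
Weber–Novak: Novak 13–10.
Weber–Zhou: Weber 16–7.
Weber–Osei: Osei 15–8.
Weber vs Blum: Weber wins 14–9.
Weber vs Larsen: Weber wins 12–11.
Novak vs Zhou: Novak, 15–8.
Novak vs Osei: Novak wins 13–10.
Novak vs Blum: Novak wins 16–7.
Novak vs Larsen: Novak wins 12–11.
Zhou vs Osei: Osei, 12–11.
Zhou–Blum: Blum 12–11.
Zhou vs Larsen: Zhou wins 13–10.
Osei vs Blum: Blum wins 13–10.
Osei–Larsen: Osei 15–8.
Blum vs Larsen: Blum wins 12–11.
Only Novak has no losses; Novak is the Condorcet winner.

Novak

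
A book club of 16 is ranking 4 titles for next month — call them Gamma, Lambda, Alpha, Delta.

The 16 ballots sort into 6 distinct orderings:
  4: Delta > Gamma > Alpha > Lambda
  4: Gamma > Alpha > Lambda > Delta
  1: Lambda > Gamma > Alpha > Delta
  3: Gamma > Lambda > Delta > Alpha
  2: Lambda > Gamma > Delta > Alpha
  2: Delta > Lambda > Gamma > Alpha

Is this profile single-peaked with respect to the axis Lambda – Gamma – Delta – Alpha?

no

Axis positions: Lambda=1, Gamma=2, Delta=3, Alpha=4.
Group 1 (peak Delta at position 3): ranking walks positions 3-2-4-1, expanding outward from the peak — single-peaked.
Group 2: ranking walks positions 2-4-1-3; Alpha is ranked above Delta even though Delta lies between Alpha and the peak Gamma on the axis — preferences dip and rise again. Not single-peaked.
Group 3: ranking walks positions 1-2-4-3; Alpha is ranked above Delta even though Delta lies between Alpha and the peak Lambda on the axis — preferences dip and rise again. Not single-peaked.
Group 4 (peak Gamma at position 2): ranking walks positions 2-1-3-4, expanding outward from the peak — single-peaked.
Group 5 (peak Lambda at position 1): ranking walks positions 1-2-3-4, expanding outward from the peak — single-peaked.
Group 6: ranking walks positions 3-1-2-4; Lambda is ranked above Gamma even though Gamma lies between Lambda and the peak Delta on the axis — preferences dip and rise again. Not single-peaked.
Group 2 violates single-peakedness, so the profile is not single-peaked on this axis.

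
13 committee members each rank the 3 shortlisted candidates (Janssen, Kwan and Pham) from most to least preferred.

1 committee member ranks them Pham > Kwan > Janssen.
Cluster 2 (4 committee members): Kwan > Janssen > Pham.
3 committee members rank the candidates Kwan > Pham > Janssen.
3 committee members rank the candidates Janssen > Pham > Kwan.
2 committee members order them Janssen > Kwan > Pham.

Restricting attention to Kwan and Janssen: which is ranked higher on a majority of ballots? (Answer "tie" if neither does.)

Ballots ranking Kwan above Janssen: 1 + 4 + 3 = 8.
Ballots ranking Janssen above Kwan: 13 − 8 = 5.
Kwan wins the head-to-head 8–5.

Kwan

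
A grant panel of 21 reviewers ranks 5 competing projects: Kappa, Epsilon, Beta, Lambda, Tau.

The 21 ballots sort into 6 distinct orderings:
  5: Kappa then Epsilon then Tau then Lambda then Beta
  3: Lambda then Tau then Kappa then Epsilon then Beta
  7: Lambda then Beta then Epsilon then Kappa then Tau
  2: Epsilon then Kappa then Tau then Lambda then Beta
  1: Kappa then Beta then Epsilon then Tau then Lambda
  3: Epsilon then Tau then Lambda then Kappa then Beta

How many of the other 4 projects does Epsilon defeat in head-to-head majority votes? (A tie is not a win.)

Epsilon against each rival (21 reviewers):
Epsilon vs Kappa: Epsilon, 12–9.
Epsilon vs Beta: 5+3+2+3 = 13 for Epsilon, 8 for Beta — Epsilon by 13–8.
Epsilon vs Lambda: Epsilon wins 11–10.
Epsilon vs Tau: Epsilon, 18–3.
Epsilon beats Kappa, Beta, Lambda, Tau — 4 pairwise wins.

4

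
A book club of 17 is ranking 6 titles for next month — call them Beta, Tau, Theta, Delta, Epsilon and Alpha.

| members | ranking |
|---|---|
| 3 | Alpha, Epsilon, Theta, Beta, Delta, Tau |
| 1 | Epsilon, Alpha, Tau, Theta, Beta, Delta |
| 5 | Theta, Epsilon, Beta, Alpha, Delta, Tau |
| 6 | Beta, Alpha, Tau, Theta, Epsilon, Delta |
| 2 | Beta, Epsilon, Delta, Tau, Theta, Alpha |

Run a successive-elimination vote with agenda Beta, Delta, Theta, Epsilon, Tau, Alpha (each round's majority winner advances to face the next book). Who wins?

Round 1: Beta vs Delta — 17–0, Beta advances.
Round 2: Beta vs Theta — 8–9, Theta advances.
Round 3: Theta vs Epsilon — 11–6, Theta advances.
Round 4: Theta vs Tau — 8–9, Tau advances.
Round 5: Tau vs Alpha — 2–15, Alpha advances.
The agenda winner is Alpha.

Alpha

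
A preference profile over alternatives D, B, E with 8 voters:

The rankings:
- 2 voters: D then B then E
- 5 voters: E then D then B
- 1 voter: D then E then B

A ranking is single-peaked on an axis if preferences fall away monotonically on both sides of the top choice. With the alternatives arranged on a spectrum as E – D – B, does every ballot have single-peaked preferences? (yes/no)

Axis positions: E=1, D=2, B=3.
Ballot type 1 (peak D at position 2): ranking walks positions 2-3-1, expanding outward from the peak — single-peaked.
Ballot type 2 (peak E at position 1): ranking walks positions 1-2-3, expanding outward from the peak — single-peaked.
Ballot type 3 (peak D at position 2): ranking walks positions 2-1-3, expanding outward from the peak — single-peaked.
Every ranking is single-peaked on this axis.

yes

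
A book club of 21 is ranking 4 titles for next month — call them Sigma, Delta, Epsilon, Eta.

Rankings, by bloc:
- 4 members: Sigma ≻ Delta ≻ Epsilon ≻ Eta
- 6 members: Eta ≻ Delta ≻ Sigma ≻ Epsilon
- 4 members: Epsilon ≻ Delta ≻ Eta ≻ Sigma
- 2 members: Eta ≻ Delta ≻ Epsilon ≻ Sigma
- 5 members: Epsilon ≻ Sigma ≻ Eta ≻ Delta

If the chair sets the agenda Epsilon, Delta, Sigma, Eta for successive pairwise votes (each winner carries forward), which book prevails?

Eta

Round 1: Epsilon vs Delta — 9–12, Delta advances.
Round 2: Delta vs Sigma — 12–9, Delta advances.
Round 3: Delta vs Eta — 8–13, Eta advances.
The agenda winner is Eta.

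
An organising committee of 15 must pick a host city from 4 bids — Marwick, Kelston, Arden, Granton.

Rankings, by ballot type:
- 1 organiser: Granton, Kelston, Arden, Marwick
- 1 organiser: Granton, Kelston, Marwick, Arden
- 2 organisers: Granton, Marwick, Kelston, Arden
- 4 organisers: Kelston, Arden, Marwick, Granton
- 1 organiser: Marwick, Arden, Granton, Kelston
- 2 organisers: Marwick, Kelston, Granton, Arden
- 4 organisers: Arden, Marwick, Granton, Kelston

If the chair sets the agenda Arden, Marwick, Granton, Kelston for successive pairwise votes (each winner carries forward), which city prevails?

Kelston

Round 1: Arden vs Marwick — 9–6, Arden advances.
Round 2: Arden vs Granton — 9–6, Arden advances.
Round 3: Arden vs Kelston — 5–10, Kelston advances.
Kelston survives the agenda.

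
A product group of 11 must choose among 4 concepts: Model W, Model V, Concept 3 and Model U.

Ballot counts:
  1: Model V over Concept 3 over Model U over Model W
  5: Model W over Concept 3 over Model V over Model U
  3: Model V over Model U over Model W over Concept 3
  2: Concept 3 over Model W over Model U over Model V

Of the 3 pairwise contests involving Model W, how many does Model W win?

3

Model W against each rival (11 engineers):
Model W vs Model V: 5+2 = 7 for Model W, 4 for Model V — Model W by 7–4.
Model W vs Concept 3: 8 to 3, Model W.
Model W vs Model U: Model W wins 7–4.
Model W beats Model V, Concept 3, Model U — 3 pairwise wins.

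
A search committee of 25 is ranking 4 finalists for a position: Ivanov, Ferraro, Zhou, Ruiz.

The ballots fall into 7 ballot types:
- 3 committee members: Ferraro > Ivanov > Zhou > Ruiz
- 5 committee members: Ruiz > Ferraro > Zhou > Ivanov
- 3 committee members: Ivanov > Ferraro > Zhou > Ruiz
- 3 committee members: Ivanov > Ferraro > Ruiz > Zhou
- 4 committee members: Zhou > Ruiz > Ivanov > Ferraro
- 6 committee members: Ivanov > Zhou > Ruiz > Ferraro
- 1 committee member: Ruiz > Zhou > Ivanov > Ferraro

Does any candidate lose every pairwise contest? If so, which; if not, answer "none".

Head-to-head results (25 committee members):
Ivanov vs Ferraro: 3+3+4+6+1 = 17 for Ivanov, 8 for Ferraro — Ivanov by 17–8.
Ivanov vs Zhou: Ivanov, 15–10.
Ivanov vs Ruiz: Ivanov, 15–10.
Ferraro vs Zhou: 3+5+3+3 = 14 for Ferraro, 11 for Zhou — Ferraro by 14–11.
Ferraro vs Ruiz: Ruiz wins 16–9.
Zhou vs Ruiz: Zhou wins 16–9.
Each candidate has at least one pairwise win (Ivanov beats Ferraro; Ferraro beats Zhou; Zhou beats Ruiz; Ruiz beats Ferraro) — no Condorcet loser.

none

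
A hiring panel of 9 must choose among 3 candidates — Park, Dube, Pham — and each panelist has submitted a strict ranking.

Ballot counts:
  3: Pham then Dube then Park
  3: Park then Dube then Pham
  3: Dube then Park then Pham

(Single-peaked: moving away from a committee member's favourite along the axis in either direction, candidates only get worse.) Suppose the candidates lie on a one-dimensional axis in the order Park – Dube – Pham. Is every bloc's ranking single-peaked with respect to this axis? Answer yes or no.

yes

Axis positions: Park=1, Dube=2, Pham=3.
Bloc 1 (peak Pham at position 3): ranking walks positions 3-2-1, expanding outward from the peak — single-peaked.
Bloc 2 (peak Park at position 1): ranking walks positions 1-2-3, expanding outward from the peak — single-peaked.
Bloc 3 (peak Dube at position 2): ranking walks positions 2-1-3, expanding outward from the peak — single-peaked.
Every ranking is single-peaked on this axis.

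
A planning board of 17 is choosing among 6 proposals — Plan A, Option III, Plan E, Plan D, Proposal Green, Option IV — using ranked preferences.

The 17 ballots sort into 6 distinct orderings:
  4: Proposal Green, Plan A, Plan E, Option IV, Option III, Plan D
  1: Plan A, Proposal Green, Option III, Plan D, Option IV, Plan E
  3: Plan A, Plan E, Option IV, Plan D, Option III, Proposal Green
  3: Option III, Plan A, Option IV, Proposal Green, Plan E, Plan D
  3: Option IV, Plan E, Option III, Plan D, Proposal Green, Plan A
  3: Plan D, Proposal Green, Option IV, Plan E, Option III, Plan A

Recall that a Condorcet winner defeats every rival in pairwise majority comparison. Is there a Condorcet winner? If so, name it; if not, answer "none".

Pairwise majorities:
Plan A vs Option III: Option III, 9–8.
Plan A–Plan E: Plan A 11–6.
Plan A–Plan D: Plan A 11–6.
Plan A–Proposal Green: Proposal Green 10–7.
Plan A vs Option IV: Plan A wins 11–6.
Option III vs Plan E: Plan E wins 13–4.
Option III vs Plan D: Option III wins 11–6.
Option III–Proposal Green: Option III 9–8.
Option III vs Option IV: Option IV, 13–4.
Plan E–Plan D: Plan E 13–4.
Plan E vs Proposal Green: Proposal Green, 11–6.
Plan E vs Option IV: Option IV wins 10–7.
Plan D–Proposal Green: Plan D 9–8.
Plan D–Option IV: Option IV 13–4.
Proposal Green vs Option IV: Option IV, 9–8.
No option is unbeaten: Plan A loses to Option III; Option III loses to Plan E; Plan E loses to Plan A; Plan D loses to Plan A; Proposal Green loses to Option III; Option IV loses to Plan A. In particular Plan A > Plan E > Option III > Plan A is a majority cycle — no Condorcet winner exists.

none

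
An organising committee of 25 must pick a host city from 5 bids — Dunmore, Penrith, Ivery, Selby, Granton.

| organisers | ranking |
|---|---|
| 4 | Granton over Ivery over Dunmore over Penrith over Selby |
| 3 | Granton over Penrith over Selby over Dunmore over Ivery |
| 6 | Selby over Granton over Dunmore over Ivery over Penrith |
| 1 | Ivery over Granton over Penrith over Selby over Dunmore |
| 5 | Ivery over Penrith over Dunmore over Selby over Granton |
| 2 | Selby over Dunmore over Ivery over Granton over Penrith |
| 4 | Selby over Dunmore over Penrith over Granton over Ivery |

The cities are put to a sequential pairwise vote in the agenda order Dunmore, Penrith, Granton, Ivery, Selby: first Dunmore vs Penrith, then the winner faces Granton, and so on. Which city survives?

Round 1: Dunmore vs Penrith — 16–9, Dunmore advances.
Round 2: Dunmore vs Granton — 11–14, Granton advances.
Round 3: Granton vs Ivery — 17–8, Granton advances.
Round 4: Granton vs Selby — 8–17, Selby advances.
Selby survives the agenda.

Selby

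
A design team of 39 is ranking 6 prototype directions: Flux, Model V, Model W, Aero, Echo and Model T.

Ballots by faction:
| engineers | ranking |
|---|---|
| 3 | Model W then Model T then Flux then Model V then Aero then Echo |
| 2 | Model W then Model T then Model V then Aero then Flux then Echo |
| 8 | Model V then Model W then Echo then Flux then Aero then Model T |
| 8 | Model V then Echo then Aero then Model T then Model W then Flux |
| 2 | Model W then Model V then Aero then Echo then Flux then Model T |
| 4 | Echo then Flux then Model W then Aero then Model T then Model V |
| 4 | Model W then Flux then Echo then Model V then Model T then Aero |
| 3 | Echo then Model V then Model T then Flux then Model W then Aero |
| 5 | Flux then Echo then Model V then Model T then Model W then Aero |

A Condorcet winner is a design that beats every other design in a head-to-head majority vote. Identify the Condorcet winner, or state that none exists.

Check each pair by majority over 39 ballots:
Flux vs Model V: Flux preferred on 3+4+4+5 = 16 ballots; Model V wins 23–16.
Flux vs Model W: Flux preferred on 4+3+5 = 12 ballots; Model W wins 27–12.
Flux vs Aero: 27 to 12, Flux.
Flux vs Echo: Flux is ranked higher on 3+2+4+5 = 14 ballots, Echo on 25. Echo wins 25–14.
Flux vs Model T: 8+2+4+4+5 = 23 for Flux, 16 for Model T — Flux by 23–16.
Model V vs Model W: 8+8+3+5 = 24 for Model V, 15 for Model W — Model V by 24–15.
Model V vs Aero: 35 to 4, Model V.
Model V vs Echo: 23 to 16, Model V.
Model V vs Model T: Model V is ranked higher on 8+8+2+4+3+5 = 30 ballots, Model T on 9. Model V wins 30–9.
Model W vs Aero: 31 to 8, Model W.
Model W vs Echo: 3+2+8+2+4 = 19 for Model W, 20 for Echo — Echo by 20–19.
Model W vs Model T: 3+2+8+2+4+4 = 23 for Model W, 16 for Model T — Model W by 23–16.
Aero vs Echo: Aero is ranked higher on 3+2+2 = 7 ballots, Echo on 32. Echo wins 32–7.
Aero vs Model T: 8+8+2+4 = 22 for Aero, 17 for Model T — Aero by 22–17.
Echo vs Model T: Echo preferred on 34 ballots; Echo wins 34–5.
Model V wins every pairwise contest, so Model V is the Condorcet winner.

Model V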